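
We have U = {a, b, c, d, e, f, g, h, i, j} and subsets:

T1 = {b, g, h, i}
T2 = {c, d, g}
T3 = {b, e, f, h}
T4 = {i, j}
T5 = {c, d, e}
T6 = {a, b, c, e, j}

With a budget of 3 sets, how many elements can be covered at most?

9

Choosing T1, T2, T6 covers {a, b, c, d, e, g, h, i, j} — 9 elements.
No choice of 3 sets does better; here f is left uncovered.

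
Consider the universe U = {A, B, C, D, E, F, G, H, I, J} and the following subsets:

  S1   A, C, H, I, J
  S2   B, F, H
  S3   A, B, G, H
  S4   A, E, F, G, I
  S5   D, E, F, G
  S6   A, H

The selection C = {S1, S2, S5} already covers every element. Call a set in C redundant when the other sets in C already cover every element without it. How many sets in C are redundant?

Drop S1: A, C, I, J uncovered — not redundant.
Drop S2: B uncovered — not redundant.
Drop S5: D, E, G uncovered — not redundant.
None of the sets in C is redundant.

0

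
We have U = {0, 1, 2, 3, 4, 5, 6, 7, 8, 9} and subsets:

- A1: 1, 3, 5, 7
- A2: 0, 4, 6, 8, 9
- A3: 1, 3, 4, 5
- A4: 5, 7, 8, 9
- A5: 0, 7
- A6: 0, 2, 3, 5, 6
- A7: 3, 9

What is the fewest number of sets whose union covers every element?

A1, A2, A6 together cover {0, 1, 2, 3, 4, 5, 6, 7, 8, 9} — every element.
No 2 of the 7 sets cover everything (all 21 pairs fall short), so 3 is minimum.

3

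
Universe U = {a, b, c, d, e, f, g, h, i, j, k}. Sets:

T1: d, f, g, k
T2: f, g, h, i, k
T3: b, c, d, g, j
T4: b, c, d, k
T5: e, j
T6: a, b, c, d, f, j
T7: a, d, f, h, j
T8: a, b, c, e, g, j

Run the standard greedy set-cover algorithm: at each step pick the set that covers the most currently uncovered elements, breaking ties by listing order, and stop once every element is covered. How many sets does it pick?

3

Pick 1: T6 covers 6 new elements (a, b, c, d, f, j).
Pick 2: T2 covers 4 new elements (g, h, i, k).
Pick 3: T5 covers 1 new elements (e).
Greedy uses 3 sets.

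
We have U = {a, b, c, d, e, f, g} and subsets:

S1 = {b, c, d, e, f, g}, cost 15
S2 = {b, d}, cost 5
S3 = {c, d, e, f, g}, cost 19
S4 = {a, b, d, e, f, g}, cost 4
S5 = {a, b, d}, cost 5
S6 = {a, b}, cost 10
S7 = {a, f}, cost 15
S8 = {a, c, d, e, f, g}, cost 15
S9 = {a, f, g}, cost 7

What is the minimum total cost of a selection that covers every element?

19

S1, S4 cover every element at cost 15 + 4 = 19.
Any cover uses at least 2 sets; among all covering selections none totals below 19.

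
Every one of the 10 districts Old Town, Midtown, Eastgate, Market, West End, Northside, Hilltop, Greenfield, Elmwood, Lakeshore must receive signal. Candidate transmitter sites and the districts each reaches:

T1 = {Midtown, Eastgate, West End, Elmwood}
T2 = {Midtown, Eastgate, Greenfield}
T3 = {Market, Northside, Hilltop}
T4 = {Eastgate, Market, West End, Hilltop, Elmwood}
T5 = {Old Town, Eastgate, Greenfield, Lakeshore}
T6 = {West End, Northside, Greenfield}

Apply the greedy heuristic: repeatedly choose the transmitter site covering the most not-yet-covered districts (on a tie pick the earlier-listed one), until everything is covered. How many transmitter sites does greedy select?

Pick 1: T4 covers 5 new districts (Eastgate, Market, West End, Hilltop, Elmwood).
Pick 2: T5 covers 3 new districts (Old Town, Greenfield, Lakeshore).
Pick 3: T1 covers 1 new districts (Midtown).
Pick 4: T3 covers 1 new districts (Northside).
Greedy uses 4 transmitter sites. (The true minimum is 3.)

4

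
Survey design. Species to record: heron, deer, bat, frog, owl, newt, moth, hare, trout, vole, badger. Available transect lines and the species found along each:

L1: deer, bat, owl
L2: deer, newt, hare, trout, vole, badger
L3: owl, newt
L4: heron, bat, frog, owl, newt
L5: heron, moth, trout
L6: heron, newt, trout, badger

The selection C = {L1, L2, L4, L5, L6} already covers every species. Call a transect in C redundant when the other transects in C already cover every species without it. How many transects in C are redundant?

Drop L1: the rest still cover every species — redundant.
Drop L2: hare, vole uncovered — not redundant.
Drop L4: frog uncovered — not redundant.
Drop L5: moth uncovered — not redundant.
Drop L6: the rest still cover every species — redundant.
2 redundant: L1, L6.

2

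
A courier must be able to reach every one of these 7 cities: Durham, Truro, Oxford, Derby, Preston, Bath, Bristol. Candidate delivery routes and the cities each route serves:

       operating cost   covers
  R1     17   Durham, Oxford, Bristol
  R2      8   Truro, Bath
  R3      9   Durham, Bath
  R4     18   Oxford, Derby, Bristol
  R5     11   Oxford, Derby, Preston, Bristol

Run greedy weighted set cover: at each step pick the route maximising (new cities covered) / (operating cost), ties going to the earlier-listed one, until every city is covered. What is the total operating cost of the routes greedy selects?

28

Pick 1: R5 adds 4 new (Oxford, Derby, Preston, Bristol) at operating cost 11 (ratio 4/11).
Pick 2: R2 adds 2 new (Truro, Bath) at operating cost 8 (ratio 2/8).
Pick 3: R3 adds 1 new (Durham) at operating cost 9 (ratio 1/9).
Greedy total operating cost: 11 + 8 + 9 = 28.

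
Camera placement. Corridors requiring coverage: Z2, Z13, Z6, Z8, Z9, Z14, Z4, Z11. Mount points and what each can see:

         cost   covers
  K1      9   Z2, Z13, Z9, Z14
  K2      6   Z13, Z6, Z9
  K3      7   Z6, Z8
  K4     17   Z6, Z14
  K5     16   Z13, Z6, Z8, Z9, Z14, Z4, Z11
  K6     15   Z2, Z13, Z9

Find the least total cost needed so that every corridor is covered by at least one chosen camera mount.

25

K1, K5 cover every corridor at cost 9 + 16 = 25.
Any cover uses at least 2 camera mounts; among all covering selections none totals below 25.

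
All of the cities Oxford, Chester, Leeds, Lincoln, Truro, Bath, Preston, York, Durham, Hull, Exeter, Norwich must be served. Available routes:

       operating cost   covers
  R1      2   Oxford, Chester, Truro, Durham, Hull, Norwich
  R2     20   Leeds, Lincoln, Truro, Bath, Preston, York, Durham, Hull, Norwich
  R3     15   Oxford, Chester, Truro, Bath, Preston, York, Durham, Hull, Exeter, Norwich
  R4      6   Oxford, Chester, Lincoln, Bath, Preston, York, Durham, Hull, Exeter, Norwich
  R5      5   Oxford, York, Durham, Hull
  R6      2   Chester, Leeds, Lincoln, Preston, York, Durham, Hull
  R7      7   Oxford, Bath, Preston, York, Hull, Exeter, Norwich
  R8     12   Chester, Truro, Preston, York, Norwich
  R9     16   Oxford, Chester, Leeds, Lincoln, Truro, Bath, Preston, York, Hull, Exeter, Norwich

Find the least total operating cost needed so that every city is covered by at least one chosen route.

R1, R4, R6 cover every city at operating cost 2 + 6 + 2 = 10.
Any cover uses at least 2 routes; among all covering selections none totals below 10.

10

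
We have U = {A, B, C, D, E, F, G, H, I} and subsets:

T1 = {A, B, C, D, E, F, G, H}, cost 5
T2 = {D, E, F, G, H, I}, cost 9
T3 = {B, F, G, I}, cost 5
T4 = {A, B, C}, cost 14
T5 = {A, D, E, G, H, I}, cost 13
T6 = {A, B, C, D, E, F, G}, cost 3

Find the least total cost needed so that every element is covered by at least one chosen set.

10

T1, T3 cover every element at cost 5 + 5 = 10.
Any cover uses at least 2 sets; among all covering selections none totals below 10.
Greedy by coverage-per-cost would pick T6, T2 for 12 — worse than the optimum 10.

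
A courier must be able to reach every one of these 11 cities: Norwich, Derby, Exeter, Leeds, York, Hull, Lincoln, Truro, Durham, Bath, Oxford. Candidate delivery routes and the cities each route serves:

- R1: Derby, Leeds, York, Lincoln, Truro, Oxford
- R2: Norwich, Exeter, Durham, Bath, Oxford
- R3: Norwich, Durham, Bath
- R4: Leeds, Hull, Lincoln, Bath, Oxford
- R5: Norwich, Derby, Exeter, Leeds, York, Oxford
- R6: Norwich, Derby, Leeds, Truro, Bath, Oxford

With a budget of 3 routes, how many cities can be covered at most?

11

Choosing R1, R2, R4 covers {Norwich, Derby, Exeter, Leeds, York, Hull, Lincoln, Truro, Durham, Bath, Oxford} — 11 cities.
That is all 11 cities.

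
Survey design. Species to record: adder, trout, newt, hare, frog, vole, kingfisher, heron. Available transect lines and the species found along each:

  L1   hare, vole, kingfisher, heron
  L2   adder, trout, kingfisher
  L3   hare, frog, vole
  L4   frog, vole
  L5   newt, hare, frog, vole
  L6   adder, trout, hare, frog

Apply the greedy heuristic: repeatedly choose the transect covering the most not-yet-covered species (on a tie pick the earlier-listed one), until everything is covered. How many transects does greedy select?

3

Pick 1: L1 covers 4 new species (hare, vole, kingfisher, heron).
Pick 2: L6 covers 3 new species (adder, trout, frog).
Pick 3: L5 covers 1 new species (newt).
Greedy uses 3 transects.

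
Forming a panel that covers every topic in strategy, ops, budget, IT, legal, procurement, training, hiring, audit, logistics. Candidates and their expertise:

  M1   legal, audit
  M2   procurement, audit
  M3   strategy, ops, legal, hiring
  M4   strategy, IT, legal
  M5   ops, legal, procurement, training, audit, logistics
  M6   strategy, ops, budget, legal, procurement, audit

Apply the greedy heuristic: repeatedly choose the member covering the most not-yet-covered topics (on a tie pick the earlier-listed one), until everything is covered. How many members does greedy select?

4

Pick 1: M5 covers 6 new topics (ops, legal, procurement, training, audit, logistics).
Pick 2: M3 covers 2 new topics (strategy, hiring).
Pick 3: M4 covers 1 new topics (IT).
Pick 4: M6 covers 1 new topics (budget).
Greedy uses 4 members.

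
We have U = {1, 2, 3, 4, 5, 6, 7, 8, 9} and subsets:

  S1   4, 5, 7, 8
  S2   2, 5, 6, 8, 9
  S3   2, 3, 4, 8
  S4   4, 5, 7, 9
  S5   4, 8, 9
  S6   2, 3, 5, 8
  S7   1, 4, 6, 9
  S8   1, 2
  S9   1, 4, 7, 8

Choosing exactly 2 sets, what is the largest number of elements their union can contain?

Choosing S2, S9 covers {1, 2, 4, 5, 6, 7, 8, 9} — 8 elements.
No choice of 2 sets does better; here 3 is left uncovered.

8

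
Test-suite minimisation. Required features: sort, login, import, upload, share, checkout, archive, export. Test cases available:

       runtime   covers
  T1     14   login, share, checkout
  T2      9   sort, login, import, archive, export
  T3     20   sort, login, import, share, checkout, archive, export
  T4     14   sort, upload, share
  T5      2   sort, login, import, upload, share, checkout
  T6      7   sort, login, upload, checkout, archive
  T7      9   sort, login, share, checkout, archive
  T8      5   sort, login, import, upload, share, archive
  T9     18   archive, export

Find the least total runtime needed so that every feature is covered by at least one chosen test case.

11

T2, T5 cover every feature at runtime 9 + 2 = 11.
Any cover uses at least 2 test cases; among all covering selections none totals below 11.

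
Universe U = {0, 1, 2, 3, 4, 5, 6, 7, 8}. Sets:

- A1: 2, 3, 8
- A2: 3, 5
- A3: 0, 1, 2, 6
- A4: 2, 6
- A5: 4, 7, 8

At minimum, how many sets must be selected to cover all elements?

A2, A3, A5 together cover {0, 1, 2, 3, 4, 5, 6, 7, 8} — every element.
No 2 of the 5 sets cover everything (all 10 pairs fall short), so 3 is minimum.

3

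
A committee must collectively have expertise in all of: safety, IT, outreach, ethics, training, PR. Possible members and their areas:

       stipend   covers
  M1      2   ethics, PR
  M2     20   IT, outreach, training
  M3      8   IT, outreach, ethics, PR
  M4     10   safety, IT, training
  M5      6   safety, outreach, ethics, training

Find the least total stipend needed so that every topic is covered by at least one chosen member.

M3, M5 cover every topic at stipend 8 + 6 = 14.
Any cover uses at least 2 members; among all covering selections none totals below 14.

14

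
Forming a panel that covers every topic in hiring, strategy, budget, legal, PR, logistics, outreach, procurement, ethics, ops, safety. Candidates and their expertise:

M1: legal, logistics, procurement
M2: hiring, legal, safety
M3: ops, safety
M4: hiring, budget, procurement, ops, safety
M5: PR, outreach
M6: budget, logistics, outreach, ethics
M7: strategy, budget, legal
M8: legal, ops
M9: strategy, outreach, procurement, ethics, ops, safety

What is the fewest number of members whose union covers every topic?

4

M1, M4, M5, M9 together cover {hiring, strategy, budget, legal, PR, logistics, outreach, procurement, ethics, ops, safety} — every topic.
No 3 of the 9 members cover everything (all 84 triples fall short), so 4 is minimum.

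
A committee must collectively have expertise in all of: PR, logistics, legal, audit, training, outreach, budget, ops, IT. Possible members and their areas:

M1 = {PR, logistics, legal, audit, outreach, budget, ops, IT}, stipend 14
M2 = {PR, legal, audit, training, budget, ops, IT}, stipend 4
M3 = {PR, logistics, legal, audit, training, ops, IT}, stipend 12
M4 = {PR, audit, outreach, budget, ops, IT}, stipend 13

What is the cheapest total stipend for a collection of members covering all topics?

M1, M2 cover every topic at stipend 14 + 4 = 18.
Any cover uses at least 2 members; among all covering selections none totals below 18.

18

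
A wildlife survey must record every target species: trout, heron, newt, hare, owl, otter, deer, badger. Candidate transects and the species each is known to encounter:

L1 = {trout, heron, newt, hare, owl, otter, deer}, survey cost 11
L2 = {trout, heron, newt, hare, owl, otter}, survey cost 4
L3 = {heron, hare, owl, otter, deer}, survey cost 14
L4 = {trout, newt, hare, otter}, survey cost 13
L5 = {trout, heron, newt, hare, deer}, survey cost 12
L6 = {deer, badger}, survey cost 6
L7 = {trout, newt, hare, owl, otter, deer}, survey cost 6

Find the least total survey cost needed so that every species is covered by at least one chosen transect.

10

L2, L6 cover every species at survey cost 4 + 6 = 10.
Any cover uses at least 2 transects; among all covering selections none totals below 10.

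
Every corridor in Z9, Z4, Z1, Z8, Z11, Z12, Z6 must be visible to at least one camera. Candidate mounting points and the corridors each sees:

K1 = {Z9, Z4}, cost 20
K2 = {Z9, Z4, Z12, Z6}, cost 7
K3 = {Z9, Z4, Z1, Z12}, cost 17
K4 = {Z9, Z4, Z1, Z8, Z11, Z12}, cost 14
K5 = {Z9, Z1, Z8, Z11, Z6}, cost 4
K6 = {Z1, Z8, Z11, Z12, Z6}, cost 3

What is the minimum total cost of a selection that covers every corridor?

10

K2, K6 cover every corridor at cost 7 + 3 = 10.
Any cover uses at least 2 camera mounts; among all covering selections none totals below 10.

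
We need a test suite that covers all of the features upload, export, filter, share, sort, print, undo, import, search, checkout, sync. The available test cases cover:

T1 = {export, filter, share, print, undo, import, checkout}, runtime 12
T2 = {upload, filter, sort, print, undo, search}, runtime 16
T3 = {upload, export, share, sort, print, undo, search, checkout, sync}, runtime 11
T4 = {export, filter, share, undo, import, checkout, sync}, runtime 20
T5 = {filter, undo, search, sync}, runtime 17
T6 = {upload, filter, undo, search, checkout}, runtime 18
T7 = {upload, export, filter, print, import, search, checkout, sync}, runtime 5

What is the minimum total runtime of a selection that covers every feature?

16

T3, T7 cover every feature at runtime 11 + 5 = 16.
Any cover uses at least 2 test cases; among all covering selections none totals below 16.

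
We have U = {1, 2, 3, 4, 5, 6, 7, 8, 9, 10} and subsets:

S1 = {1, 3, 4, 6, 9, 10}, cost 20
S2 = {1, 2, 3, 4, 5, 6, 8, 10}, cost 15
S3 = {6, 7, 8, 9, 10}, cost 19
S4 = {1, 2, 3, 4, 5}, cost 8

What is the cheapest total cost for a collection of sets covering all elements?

27

S3, S4 cover every element at cost 19 + 8 = 27.
Any cover uses at least 2 sets; among all covering selections none totals below 27.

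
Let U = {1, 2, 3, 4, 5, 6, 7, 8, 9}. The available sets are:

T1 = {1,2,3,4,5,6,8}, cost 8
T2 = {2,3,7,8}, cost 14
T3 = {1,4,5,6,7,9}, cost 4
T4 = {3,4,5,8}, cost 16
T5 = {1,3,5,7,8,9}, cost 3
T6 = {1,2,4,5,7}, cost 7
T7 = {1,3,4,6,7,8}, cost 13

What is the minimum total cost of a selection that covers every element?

T1, T5 cover every element at cost 8 + 3 = 11.
Any cover uses at least 2 sets; among all covering selections none totals below 11.
Greedy by coverage-per-cost would pick T5, T3, T6 for 14 — worse than the optimum 11.

11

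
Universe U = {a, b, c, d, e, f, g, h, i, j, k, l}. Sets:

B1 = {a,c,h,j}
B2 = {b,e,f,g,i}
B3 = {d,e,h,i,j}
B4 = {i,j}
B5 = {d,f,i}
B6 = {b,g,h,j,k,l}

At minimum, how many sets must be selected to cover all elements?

4

B1, B2, B3, B6 together cover {a, b, c, d, e, f, g, h, i, j, k, l} — every element.
No 3 of the 6 sets cover everything (all 20 triples fall short), so 4 is minimum.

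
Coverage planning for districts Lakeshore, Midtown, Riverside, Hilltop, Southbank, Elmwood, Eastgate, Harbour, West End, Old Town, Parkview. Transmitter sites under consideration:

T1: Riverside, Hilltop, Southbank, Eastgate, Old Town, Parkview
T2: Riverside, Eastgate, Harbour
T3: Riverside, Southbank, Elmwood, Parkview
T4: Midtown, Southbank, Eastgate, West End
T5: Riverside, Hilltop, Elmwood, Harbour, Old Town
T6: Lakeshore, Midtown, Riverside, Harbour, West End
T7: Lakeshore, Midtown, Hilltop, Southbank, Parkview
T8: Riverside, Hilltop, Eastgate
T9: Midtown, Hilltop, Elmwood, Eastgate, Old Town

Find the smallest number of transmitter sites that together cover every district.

3

T1, T3, T6 together cover {Lakeshore, Midtown, Riverside, Hilltop, Southbank, Elmwood, Eastgate, Harbour, West End, Old Town, Parkview} — every district.
No 2 of the 9 transmitter sites cover everything (all 36 pairs fall short), so 3 is minimum.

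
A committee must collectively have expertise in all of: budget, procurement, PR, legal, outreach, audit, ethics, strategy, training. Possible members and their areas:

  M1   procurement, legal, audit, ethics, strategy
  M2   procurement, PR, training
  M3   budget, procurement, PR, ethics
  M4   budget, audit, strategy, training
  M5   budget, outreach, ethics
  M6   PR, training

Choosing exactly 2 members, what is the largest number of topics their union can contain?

Choosing M1, M2 covers {procurement, PR, legal, audit, ethics, strategy, training} — 7 topics.
No choice of 2 members does better; here budget, outreach are left uncovered.

7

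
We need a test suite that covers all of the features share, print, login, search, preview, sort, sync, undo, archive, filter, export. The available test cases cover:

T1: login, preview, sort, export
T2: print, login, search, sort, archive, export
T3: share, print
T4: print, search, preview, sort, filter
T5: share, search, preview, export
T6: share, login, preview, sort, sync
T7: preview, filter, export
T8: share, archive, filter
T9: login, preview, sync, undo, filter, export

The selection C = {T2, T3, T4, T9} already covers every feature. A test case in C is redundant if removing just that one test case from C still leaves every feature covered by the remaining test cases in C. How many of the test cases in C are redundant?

1

Drop T2: archive uncovered — not redundant.
Drop T3: share uncovered — not redundant.
Drop T4: the rest still cover every feature — redundant.
Drop T9: sync, undo uncovered — not redundant.
1 redundant: T4.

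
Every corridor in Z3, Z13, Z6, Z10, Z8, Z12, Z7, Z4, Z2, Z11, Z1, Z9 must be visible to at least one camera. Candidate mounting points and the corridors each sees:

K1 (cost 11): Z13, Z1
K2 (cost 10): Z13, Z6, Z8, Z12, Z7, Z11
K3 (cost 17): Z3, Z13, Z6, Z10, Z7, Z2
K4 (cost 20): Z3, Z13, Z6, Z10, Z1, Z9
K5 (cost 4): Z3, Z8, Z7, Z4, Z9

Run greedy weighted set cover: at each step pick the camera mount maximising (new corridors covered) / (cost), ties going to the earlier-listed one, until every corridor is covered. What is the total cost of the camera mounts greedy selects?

42

Pick 1: K5 adds 5 new (Z3, Z8, Z7, Z4, Z9) at cost 4 (ratio 5/4).
Pick 2: K2 adds 4 new (Z13, Z6, Z12, Z11) at cost 10 (ratio 4/10).
Pick 3: K3 adds 2 new (Z10, Z2) at cost 17 (ratio 2/17).
Pick 4: K1 adds 1 new (Z1) at cost 11 (ratio 1/11).
Greedy total cost: 4 + 10 + 17 + 11 = 42.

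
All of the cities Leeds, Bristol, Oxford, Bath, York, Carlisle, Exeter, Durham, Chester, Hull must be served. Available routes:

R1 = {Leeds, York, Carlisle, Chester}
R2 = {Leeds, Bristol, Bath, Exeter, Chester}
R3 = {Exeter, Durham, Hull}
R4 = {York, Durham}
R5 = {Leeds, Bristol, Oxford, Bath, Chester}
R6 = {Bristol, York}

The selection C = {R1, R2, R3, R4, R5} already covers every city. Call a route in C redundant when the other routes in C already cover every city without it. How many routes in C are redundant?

2

Drop R1: Carlisle uncovered — not redundant.
Drop R2: the rest still cover every city — redundant.
Drop R3: Hull uncovered — not redundant.
Drop R4: the rest still cover every city — redundant.
Drop R5: Oxford uncovered — not redundant.
2 redundant: R2, R4.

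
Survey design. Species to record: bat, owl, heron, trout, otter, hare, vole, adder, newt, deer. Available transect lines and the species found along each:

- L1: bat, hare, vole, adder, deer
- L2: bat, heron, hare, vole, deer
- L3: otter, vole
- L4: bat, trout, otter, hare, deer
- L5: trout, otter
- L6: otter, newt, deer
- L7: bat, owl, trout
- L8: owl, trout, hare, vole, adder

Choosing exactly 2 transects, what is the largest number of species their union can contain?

8

Choosing L2, L8 covers {bat, owl, heron, trout, hare, vole, adder, deer} — 8 species.
No choice of 2 transects does better; here otter, newt are left uncovered.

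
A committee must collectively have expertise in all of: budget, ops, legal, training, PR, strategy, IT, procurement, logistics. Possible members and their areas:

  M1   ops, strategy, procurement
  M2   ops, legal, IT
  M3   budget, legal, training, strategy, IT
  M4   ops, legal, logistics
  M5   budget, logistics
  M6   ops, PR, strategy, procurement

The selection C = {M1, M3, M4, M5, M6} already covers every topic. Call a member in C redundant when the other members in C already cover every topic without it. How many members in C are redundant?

3

Drop M1: the rest still cover every topic — redundant.
Drop M3: training, IT uncovered — not redundant.
Drop M4: the rest still cover every topic — redundant.
Drop M5: the rest still cover every topic — redundant.
Drop M6: PR uncovered — not redundant.
3 redundant: M1, M4, M5.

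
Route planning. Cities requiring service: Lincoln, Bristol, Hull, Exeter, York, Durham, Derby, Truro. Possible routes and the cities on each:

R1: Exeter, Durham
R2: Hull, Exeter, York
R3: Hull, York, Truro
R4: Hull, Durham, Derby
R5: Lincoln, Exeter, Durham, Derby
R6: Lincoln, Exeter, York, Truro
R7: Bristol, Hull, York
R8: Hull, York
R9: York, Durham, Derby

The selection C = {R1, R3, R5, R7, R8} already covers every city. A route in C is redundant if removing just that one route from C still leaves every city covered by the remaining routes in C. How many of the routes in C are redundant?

Drop R1: the rest still cover every city — redundant.
Drop R3: Truro uncovered — not redundant.
Drop R5: Lincoln, Derby uncovered — not redundant.
Drop R7: Bristol uncovered — not redundant.
Drop R8: the rest still cover every city — redundant.
2 redundant: R1, R8.

2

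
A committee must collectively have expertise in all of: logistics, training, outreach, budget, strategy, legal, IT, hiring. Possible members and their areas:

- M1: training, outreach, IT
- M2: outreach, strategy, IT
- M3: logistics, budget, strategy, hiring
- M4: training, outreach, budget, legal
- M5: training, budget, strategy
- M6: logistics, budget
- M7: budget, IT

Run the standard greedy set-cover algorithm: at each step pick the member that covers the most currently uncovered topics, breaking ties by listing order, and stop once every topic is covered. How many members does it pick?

Pick 1: M3 covers 4 new topics (logistics, budget, strategy, hiring).
Pick 2: M1 covers 3 new topics (training, outreach, IT).
Pick 3: M4 covers 1 new topics (legal).
Greedy uses 3 members.

3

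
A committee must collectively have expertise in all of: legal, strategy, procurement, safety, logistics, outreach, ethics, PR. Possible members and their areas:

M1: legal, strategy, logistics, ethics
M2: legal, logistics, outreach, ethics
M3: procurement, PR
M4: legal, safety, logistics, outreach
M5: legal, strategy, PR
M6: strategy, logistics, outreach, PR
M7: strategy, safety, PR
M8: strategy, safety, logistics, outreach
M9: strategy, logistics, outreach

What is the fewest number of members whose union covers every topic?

3

M1, M3, M4 together cover {legal, strategy, procurement, safety, logistics, outreach, ethics, PR} — every topic.
No 2 of the 9 members cover everything (all 36 pairs fall short), so 3 is minimum.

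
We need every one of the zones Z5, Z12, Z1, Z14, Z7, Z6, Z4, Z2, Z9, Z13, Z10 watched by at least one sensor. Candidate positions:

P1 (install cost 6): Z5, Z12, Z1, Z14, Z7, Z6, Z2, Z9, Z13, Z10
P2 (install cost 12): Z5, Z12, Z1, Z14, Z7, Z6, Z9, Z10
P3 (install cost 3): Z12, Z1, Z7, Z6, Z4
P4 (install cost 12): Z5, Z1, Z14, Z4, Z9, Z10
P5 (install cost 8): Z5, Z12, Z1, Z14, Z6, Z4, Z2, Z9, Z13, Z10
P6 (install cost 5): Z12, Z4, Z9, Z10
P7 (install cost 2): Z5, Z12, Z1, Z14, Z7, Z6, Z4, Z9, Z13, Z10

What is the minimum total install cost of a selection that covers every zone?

P1, P7 cover every zone at install cost 6 + 2 = 8.
Any cover uses at least 2 sensor positions; among all covering selections none totals below 8.

8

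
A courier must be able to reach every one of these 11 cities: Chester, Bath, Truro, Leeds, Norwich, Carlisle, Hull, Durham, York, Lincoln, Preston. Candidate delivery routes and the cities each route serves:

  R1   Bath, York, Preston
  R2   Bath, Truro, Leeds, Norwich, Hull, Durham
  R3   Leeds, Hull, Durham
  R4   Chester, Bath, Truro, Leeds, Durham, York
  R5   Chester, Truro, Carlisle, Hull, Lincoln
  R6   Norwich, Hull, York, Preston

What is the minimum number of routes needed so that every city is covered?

3

R1, R2, R5 together cover {Chester, Bath, Truro, Leeds, Norwich, Carlisle, Hull, Durham, York, Lincoln, Preston} — every city.
No 2 of the 6 routes cover everything (all 15 pairs fall short), so 3 is minimum.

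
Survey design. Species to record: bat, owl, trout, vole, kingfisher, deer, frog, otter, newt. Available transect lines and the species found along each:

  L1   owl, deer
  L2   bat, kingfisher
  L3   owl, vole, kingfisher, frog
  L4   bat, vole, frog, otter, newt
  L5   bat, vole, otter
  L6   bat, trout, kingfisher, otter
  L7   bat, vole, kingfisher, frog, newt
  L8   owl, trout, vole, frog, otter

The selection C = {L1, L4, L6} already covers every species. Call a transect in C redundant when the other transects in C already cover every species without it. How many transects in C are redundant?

0

Drop L1: owl, deer uncovered — not redundant.
Drop L4: vole, frog, newt uncovered — not redundant.
Drop L6: trout, kingfisher uncovered — not redundant.
None of the transects in C is redundant.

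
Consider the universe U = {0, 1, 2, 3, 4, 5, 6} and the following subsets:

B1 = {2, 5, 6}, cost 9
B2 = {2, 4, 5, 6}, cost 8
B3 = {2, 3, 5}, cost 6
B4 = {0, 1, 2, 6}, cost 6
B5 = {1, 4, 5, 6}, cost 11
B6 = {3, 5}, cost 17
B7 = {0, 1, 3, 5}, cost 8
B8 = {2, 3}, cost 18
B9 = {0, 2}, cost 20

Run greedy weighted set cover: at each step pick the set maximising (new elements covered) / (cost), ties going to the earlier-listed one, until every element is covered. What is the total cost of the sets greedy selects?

20

Pick 1: B4 adds 4 new (0, 1, 2, 6) at cost 6 (ratio 4/6).
Pick 2: B3 adds 2 new (3, 5) at cost 6 (ratio 2/6).
Pick 3: B2 adds 1 new (4) at cost 8 (ratio 1/8).
Greedy total cost: 6 + 6 + 8 = 20. (The true optimum is 16, so greedy overshoots here.)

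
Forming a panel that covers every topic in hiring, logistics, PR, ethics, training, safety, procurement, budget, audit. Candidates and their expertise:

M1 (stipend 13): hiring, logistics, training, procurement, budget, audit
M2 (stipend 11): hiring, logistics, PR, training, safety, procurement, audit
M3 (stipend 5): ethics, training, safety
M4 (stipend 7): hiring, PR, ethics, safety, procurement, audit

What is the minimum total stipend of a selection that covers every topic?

M1, M4 cover every topic at stipend 13 + 7 = 20.
Any cover uses at least 2 members; among all covering selections none totals below 20.

20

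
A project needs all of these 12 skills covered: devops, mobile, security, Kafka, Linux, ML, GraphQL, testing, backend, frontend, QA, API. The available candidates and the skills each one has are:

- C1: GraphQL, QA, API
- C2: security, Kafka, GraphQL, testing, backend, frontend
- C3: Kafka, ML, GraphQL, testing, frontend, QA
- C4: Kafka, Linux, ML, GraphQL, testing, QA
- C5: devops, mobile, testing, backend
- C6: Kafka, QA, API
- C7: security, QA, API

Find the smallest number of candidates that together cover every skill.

C1, C2, C4, C5 together cover {devops, mobile, security, Kafka, Linux, ML, GraphQL, testing, backend, frontend, QA, API} — every skill.
No 3 of the 7 candidates cover everything (all 35 triples fall short), so 4 is minimum.

4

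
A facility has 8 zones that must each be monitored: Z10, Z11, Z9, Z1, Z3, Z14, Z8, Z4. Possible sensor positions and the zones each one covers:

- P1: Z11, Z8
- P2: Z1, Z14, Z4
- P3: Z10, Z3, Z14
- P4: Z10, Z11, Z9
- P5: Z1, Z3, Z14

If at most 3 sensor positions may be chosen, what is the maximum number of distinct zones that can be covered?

Choosing P1, P2, P3 covers {Z10, Z11, Z1, Z3, Z14, Z8, Z4} — 7 zones.
No choice of 3 sensor positions does better; here Z9 is left uncovered.

7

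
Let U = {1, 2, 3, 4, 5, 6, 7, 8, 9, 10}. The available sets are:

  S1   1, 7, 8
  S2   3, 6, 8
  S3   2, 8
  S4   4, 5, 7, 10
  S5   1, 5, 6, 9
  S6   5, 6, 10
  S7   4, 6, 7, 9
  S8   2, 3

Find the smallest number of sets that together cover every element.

4

S1, S4, S5, S8 together cover {1, 2, 3, 4, 5, 6, 7, 8, 9, 10} — every element.
No 3 of the 8 sets cover everything (all 56 triples fall short), so 4 is minimum.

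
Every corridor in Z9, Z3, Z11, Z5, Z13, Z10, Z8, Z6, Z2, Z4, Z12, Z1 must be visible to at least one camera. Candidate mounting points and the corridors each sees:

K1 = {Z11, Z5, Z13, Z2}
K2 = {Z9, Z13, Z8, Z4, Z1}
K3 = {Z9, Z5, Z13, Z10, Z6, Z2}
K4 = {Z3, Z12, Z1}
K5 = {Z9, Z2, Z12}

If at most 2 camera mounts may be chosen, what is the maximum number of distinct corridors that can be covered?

Choosing K2, K3 covers {Z9, Z5, Z13, Z10, Z8, Z6, Z2, Z4, Z1} — 9 corridors.
No choice of 2 camera mounts does better; here Z3, Z11, Z12 are left uncovered.

9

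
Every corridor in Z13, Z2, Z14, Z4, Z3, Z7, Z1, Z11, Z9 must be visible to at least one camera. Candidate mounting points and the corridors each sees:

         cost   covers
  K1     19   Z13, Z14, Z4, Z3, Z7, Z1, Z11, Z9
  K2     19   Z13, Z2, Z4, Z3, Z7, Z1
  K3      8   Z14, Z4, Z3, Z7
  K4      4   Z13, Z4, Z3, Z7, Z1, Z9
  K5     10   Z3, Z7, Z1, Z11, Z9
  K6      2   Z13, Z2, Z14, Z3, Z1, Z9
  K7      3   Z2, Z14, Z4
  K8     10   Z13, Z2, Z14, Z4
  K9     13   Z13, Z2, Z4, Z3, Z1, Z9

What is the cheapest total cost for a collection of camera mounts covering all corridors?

K5, K6, K7 cover every corridor at cost 10 + 2 + 3 = 15.
Any cover uses at least 2 camera mounts; among all covering selections none totals below 15.
Greedy by coverage-per-cost would pick K6, K4, K5 for 16 — worse than the optimum 15.

15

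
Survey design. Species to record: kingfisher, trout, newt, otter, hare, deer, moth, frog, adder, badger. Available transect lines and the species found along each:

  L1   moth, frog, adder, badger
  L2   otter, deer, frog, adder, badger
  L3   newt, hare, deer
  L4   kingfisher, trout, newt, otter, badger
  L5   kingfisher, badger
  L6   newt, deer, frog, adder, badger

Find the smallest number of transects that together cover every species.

3

L1, L3, L4 together cover {kingfisher, trout, newt, otter, hare, deer, moth, frog, adder, badger} — every species.
No 2 of the 6 transects cover everything (all 15 pairs fall short), so 3 is minimum.
Greedy (largest uncovered first) would take L2, L4, L1, L3 — 4 transects — but 3 suffice.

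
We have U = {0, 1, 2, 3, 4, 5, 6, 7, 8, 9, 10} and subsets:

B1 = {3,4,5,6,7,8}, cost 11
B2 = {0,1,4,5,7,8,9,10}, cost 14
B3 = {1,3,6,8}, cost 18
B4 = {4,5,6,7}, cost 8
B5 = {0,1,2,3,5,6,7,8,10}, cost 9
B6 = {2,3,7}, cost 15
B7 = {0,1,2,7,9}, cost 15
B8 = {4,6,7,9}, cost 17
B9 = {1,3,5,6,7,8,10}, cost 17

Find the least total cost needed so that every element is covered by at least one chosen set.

B2, B5 cover every element at cost 14 + 9 = 23.
Any cover uses at least 2 sets; among all covering selections none totals below 23.

23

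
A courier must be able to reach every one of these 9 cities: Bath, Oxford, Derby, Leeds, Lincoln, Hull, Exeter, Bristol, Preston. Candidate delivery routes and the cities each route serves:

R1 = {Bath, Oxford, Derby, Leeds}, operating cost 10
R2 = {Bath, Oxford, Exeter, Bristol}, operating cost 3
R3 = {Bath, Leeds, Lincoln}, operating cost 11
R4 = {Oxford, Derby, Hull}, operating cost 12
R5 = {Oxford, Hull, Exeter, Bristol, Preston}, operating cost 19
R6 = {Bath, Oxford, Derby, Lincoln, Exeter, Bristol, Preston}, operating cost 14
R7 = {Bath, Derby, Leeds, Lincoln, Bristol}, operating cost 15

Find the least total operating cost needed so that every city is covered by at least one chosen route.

34

R5, R7 cover every city at operating cost 19 + 15 = 34.
Any cover uses at least 2 routes; among all covering selections none totals below 34.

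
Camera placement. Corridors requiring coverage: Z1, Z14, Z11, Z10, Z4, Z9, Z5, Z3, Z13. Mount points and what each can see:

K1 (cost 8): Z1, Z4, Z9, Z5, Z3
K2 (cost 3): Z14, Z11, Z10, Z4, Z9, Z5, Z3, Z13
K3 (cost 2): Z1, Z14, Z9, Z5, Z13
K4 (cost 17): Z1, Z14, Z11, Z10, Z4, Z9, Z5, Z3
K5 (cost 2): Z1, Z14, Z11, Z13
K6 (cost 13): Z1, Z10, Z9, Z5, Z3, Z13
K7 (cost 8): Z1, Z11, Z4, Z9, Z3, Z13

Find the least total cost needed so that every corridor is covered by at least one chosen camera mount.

K2, K3 cover every corridor at cost 3 + 2 = 5.
Any cover uses at least 2 camera mounts; among all covering selections none totals below 5.

5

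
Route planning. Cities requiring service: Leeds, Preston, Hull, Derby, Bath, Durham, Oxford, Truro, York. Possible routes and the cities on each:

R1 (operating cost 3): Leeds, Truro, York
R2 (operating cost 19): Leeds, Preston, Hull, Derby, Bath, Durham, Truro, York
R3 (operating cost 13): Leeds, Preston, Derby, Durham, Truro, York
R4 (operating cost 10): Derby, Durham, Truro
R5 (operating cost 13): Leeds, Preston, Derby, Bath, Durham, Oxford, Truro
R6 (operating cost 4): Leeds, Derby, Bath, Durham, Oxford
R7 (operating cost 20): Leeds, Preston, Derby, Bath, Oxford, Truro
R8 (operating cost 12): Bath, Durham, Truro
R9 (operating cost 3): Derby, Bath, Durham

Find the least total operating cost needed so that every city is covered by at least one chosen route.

R2, R6 cover every city at operating cost 19 + 4 = 23.
Any cover uses at least 2 routes; among all covering selections none totals below 23.
Greedy by coverage-per-operating cost would pick R6, R1, R2 for 26 — worse than the optimum 23.

23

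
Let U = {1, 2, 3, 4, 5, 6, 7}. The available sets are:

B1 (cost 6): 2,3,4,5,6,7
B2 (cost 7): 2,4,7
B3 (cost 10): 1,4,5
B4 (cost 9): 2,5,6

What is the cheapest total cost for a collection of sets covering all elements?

B1, B3 cover every element at cost 6 + 10 = 16.
Any cover uses at least 2 sets; among all covering selections none totals below 16.

16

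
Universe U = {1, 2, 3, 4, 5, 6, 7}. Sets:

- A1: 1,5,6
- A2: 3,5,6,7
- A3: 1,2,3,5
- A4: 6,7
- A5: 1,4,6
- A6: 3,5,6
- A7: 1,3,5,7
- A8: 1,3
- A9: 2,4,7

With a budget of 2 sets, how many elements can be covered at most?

6

Choosing A1, A9 covers {1, 2, 4, 5, 6, 7} — 6 elements.
No choice of 2 sets does better; here 3 is left uncovered.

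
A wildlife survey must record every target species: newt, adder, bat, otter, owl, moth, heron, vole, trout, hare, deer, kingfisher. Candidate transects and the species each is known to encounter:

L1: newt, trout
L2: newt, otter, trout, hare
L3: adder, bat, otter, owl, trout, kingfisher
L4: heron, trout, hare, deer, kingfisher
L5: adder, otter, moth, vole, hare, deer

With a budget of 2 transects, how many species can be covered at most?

10

Choosing L3, L5 covers {adder, bat, otter, owl, moth, vole, trout, hare, deer, kingfisher} — 10 species.
No choice of 2 transects does better; here newt, heron are left uncovered.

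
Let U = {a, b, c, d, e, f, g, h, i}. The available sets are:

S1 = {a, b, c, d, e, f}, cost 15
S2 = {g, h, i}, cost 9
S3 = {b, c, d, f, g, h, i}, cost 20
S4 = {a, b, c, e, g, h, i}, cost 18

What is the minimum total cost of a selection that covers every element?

24

S1, S2 cover every element at cost 15 + 9 = 24.
Any cover uses at least 2 sets; among all covering selections none totals below 24.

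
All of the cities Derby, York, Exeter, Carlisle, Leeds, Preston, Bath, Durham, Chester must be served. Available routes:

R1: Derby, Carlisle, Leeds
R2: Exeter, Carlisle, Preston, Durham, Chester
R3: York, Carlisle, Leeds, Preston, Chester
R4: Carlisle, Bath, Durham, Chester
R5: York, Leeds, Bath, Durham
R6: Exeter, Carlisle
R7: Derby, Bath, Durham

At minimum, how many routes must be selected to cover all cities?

3

R1, R2, R5 together cover {Derby, York, Exeter, Carlisle, Leeds, Preston, Bath, Durham, Chester} — every city.
No 2 of the 7 routes cover everything (all 21 pairs fall short), so 3 is minimum.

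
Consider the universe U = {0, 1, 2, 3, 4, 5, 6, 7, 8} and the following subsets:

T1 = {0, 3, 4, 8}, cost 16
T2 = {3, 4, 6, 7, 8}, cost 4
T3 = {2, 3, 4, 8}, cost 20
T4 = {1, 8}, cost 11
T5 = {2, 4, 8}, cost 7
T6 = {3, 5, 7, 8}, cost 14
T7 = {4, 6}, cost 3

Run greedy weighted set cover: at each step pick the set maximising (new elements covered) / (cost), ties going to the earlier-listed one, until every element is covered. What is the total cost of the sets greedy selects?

52

Pick 1: T2 adds 5 new (3, 4, 6, 7, 8) at cost 4 (ratio 5/4).
Pick 2: T5 adds 1 new (2) at cost 7 (ratio 1/7).
Pick 3: T4 adds 1 new (1) at cost 11 (ratio 1/11).
Pick 4: T6 adds 1 new (5) at cost 14 (ratio 1/14).
Pick 5: T1 adds 1 new (0) at cost 16 (ratio 1/16).
Greedy total cost: 4 + 7 + 11 + 14 + 16 = 52. (The true optimum is 51, so greedy overshoots here.)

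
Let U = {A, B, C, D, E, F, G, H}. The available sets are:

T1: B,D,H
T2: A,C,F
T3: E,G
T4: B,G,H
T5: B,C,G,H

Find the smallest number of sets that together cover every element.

T1, T2, T3 together cover {A, B, C, D, E, F, G, H} — every element.
No 2 of the 5 sets cover everything (all 10 pairs fall short), so 3 is minimum.

3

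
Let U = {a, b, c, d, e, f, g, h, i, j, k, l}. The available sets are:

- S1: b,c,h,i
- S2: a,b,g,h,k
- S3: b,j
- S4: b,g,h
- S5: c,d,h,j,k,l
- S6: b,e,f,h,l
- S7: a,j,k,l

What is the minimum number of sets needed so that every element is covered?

4

S1, S2, S5, S6 together cover {a, b, c, d, e, f, g, h, i, j, k, l} — every element.
No 3 of the 7 sets cover everything (all 35 triples fall short), so 4 is minimum.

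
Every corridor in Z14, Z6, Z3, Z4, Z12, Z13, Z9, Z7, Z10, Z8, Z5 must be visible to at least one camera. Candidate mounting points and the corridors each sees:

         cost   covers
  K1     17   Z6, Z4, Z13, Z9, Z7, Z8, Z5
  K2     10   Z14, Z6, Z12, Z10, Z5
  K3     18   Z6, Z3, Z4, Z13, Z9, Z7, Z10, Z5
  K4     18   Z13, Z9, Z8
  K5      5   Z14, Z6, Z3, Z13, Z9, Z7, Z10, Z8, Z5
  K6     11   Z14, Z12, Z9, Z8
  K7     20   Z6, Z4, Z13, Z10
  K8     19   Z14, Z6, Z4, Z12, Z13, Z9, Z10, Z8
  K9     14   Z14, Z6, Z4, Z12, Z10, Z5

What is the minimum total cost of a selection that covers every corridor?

19

K5, K9 cover every corridor at cost 5 + 14 = 19.
Any cover uses at least 2 camera mounts; among all covering selections none totals below 19.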